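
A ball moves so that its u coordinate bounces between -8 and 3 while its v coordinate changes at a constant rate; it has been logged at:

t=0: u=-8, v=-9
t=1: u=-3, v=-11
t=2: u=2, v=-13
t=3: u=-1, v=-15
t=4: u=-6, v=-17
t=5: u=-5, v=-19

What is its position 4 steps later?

u=-7, v=-27

The u coordinate travels 5 per step and bounces off the walls at -8 and 3.
  step 6: -5 → 0
  step 7: 0 → 1
  step 8: 1 → -4
  step 9: -4 → -7
The v coordinate changes by -2 each step: at step 9 it is -27.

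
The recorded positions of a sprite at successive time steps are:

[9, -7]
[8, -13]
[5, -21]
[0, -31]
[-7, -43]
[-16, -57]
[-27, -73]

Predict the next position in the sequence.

Taking differences between consecutive positions: [-1, -6], [-3, -8], [-5, -10], [-7, -12], [-9, -14], [-11, -16]. These grow by [-2, -2] each step.
step 7: [-27, -73] + [-13, -18] → [-40, -91]

[-40, -91]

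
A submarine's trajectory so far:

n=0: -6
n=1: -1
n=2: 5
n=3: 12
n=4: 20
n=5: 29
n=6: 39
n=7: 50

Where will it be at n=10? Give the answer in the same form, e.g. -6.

89

Successive displacements: +5, +6, +7, +8, +9, +10, +11 — each changes by +1.
step 8: 50 + 12 → 62
step 9: 62 + 13 → 75
step 10: 75 + 14 → 89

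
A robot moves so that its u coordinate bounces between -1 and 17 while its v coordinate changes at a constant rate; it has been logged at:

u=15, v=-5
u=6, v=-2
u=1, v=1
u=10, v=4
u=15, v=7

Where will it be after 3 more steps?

u=10, v=16

The u coordinate travels 9 per step and bounces off the walls at -1 and 17.
  step 5: 15 → 6
  step 6: 6 → 1
  step 7: 1 → 10
The v coordinate changes by +3 each step: at step 7 it is 16.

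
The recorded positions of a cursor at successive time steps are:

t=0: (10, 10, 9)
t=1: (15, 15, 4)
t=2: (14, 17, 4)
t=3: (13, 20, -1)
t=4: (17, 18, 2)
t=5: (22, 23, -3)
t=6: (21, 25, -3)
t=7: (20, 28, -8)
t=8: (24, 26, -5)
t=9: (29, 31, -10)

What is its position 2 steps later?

(27, 36, -15)

The moves between consecutive positions are (+5, +5, -5), (-1, +2, +0), (-1, +3, -5), (+4, -2, +3), (+5, +5, -5), (-1, +2, +0), (-1, +3, -5), (+4, -2, +3), (+5, +5, -5); they repeat the 4-cycle [(+5, +5, -5), (-1, +2, +0), (-1, +3, -5), (+4, -2, +3)].
step 10: apply (-1, +2, +0) → (28, 33, -10)
step 11: apply (-1, +3, -5) → (27, 36, -15)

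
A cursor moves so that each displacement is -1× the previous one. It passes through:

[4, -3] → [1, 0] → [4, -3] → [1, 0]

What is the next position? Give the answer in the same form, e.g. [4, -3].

Consecutive displacements [-3, +3], [+3, -3], [-3, +3] scale by a factor of -1 each step.
step 4: [1, 0] + [+3, -3] → [4, -3]

[4, -3]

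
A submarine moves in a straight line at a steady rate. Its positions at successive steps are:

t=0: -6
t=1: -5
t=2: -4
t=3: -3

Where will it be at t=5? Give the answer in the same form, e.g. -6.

-1

Each step adds +1 to the position.
step 4: -3 + 1 → -2
step 5: -2 + 1 → -1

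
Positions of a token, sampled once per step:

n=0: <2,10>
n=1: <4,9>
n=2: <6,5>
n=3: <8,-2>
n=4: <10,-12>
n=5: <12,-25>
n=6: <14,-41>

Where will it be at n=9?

<20,-107>

Taking differences between consecutive positions: <+2,-1>, <+2,-4>, <+2,-7>, <+2,-10>, <+2,-13>, <+2,-16>. These grow by <+0,-3> each step.
step 7: <14,-41> + <+2,-19> → <16,-60>
step 8: <16,-60> + <+2,-22> → <18,-82>
step 9: <18,-82> + <+2,-25> → <20,-107>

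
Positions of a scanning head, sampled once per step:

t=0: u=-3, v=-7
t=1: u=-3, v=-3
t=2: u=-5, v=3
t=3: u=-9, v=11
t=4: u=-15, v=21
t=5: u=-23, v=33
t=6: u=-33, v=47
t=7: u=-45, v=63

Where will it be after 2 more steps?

First differences are (+0, +4), (-2, +6), (-4, +8), (-6, +10), (-8, +12), (-10, +14), (-12, +16); their common second difference is (-2, +2) (constant acceleration).
step 8: u=-45, v=63 + (-14, +18) → u=-59, v=81
step 9: u=-59, v=81 + (-16, +20) → u=-75, v=101

u=-75, v=101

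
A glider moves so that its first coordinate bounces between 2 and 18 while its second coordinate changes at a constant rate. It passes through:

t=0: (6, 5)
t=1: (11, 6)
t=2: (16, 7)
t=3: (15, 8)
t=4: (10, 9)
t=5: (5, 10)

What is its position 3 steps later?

(14, 13)

The first coordinate travels 5 per step and bounces off the walls at 2 and 18.
  step 6: 5 → 4
  step 7: 4 → 9
  step 8: 9 → 14
The second coordinate changes by +1 each step: at step 8 it is 13.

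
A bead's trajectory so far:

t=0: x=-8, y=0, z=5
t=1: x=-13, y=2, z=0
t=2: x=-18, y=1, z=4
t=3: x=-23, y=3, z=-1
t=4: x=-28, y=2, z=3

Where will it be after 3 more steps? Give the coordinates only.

Differencing gives (-5, +2, -5), (-5, -1, +4), (-5, +2, -5), (-5, -1, +4). This is the pattern (-5, +2, -5), (-5, -1, +4) repeated.
step 5: apply (-5, +2, -5) → x=-33, y=4, z=-2
step 6: apply (-5, -1, +4) → x=-38, y=3, z=2
step 7: apply (-5, +2, -5) → x=-43, y=5, z=-3

x=-43, y=5, z=-3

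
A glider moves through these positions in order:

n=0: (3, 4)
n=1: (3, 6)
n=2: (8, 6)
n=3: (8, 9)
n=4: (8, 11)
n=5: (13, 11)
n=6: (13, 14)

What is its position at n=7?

(13, 16)

The moves between consecutive positions are (+0, +2), (+5, +0), (+0, +3), (+0, +2), (+5, +0), (+0, +3); they repeat the 3-cycle [(+0, +2), (+5, +0), (+0, +3)].
step 7: apply (+0, +2) → (13, 16)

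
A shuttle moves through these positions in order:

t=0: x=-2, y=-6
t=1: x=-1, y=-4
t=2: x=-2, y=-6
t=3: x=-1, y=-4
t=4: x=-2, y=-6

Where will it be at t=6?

Consecutive displacements (+1, +2), (-1, -2), (+1, +2), (-1, -2) scale by a factor of -1 each step.
step 5: x=-2, y=-6 + (+1, +2) → x=-1, y=-4
step 6: x=-1, y=-4 + (-1, -2) → x=-2, y=-6

x=-2, y=-6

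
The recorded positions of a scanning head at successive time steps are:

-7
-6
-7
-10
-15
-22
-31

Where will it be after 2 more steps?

Taking differences between consecutive positions: +1, -1, -3, -5, -7, -9. These grow by -2 each step.
step 7: -31 − 11 → -42
step 8: -42 − 13 → -55

-55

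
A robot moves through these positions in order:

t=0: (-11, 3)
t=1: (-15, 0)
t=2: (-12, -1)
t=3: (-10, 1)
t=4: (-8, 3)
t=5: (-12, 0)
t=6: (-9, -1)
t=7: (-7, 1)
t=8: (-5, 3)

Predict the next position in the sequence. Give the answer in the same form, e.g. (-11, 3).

(-9, 0)

Step-to-step displacements: (-4, -3), (+3, -1), (+2, +2), (+2, +2), (-4, -3), (+3, -1), (+2, +2), (+2, +2) — a repeating cycle of length 4.
step 9: apply (-4, -3) → (-9, 0)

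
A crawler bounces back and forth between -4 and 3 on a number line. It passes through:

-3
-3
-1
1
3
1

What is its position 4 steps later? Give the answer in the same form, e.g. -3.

-1

The value reflects between -4 and 3, moving 2 per step.
  step 6: 1 → -1
  step 7: -1 → -3
  step 8: -3 → -3
  step 9: -3 → -1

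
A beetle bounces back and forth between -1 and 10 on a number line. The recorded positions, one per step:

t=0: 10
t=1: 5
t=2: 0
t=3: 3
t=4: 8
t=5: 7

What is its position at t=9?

The value travels 5 per step and bounces off the walls at -1 and 10.
  step 6: 7 → 2
  step 7: 2 → 1
  step 8: 1 → 6
  step 9: 6 → 9

9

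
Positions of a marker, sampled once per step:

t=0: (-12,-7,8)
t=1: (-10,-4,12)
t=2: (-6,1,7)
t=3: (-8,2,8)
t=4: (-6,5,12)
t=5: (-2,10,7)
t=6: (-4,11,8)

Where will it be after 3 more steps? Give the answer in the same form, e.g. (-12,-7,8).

(0,20,8)

Step-to-step displacements: (+2,+3,+4), (+4,+5,-5), (-2,+1,+1), (+2,+3,+4), (+4,+5,-5), (-2,+1,+1) — a repeating cycle of length 3.
step 7: apply (+2,+3,+4) → (-2,14,12)
step 8: apply (+4,+5,-5) → (2,19,7)
step 9: apply (-2,+1,+1) → (0,20,8)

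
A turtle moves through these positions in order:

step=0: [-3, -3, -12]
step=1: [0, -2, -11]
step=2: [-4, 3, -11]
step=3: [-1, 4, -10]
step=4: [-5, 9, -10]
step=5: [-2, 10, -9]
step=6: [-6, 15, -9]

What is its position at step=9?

[-4, 22, -7]

The moves between consecutive positions are [+3, +1, +1], [-4, +5, +0], [+3, +1, +1], [-4, +5, +0], [+3, +1, +1], [-4, +5, +0]; they repeat the 2-cycle [[+3, +1, +1], [-4, +5, +0]].
step 7: apply [+3, +1, +1] → [-3, 16, -8]
step 8: apply [-4, +5, +0] → [-7, 21, -8]
step 9: apply [+3, +1, +1] → [-4, 22, -7]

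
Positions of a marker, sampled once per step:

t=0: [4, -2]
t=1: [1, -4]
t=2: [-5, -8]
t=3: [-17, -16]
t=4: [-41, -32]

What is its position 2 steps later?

[-185, -128]

Step-to-step displacements: [-3, -2], [-6, -4], [-12, -8], [-24, -16]; each is 2× the previous.
step 5: [-41, -32] + [-48, -32] → [-89, -64]
step 6: [-89, -64] + [-96, -64] → [-185, -128]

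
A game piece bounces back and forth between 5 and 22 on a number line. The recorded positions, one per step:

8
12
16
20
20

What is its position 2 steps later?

The value travels 4 per step and bounces off the walls at 5 and 22.
  step 5: 20 → 16
  step 6: 16 → 12

12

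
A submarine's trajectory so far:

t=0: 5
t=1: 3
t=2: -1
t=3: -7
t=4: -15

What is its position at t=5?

-25

Successive displacements: -2, -4, -6, -8 — each changes by -2.
step 5: -15 − 10 → -25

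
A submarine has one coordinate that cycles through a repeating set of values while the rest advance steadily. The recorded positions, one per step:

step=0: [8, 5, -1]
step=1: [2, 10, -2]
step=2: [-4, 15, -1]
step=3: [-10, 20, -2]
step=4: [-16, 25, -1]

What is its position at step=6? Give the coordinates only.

First: linear, -6 per step → -28 at step 6.
Second: linear, +5 per step → 35 at step 6.
Third: cycles through -1, -2 every 2 steps. Step 6 lands at position 0 of the cycle → -1.

[-28, 35, -1]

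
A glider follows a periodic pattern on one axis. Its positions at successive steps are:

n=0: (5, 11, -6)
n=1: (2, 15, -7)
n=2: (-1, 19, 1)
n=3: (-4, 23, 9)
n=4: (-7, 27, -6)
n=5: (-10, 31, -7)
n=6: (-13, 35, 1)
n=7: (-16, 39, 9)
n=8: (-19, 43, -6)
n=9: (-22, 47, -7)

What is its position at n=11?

(-28, 55, 9)

The first coordinate changes by -3 each step, so at step 11 it is 5 + 11·(-3) = -28.
The second coordinate changes by +4 each step, so at step 11 it is 11 + 11·(4) = 55.
The third coordinate repeats the cycle [-6, -7, 1, 9] with period 4; step 11 mod 4 = 3, giving 9.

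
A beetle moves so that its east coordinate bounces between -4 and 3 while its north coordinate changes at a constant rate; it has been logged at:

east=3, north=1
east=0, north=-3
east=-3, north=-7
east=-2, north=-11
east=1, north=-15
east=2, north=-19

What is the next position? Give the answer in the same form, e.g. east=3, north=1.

east=-1, north=-23

The east coordinate travels 3 per step and bounces off the walls at -4 and 3.
  step 6: 2 → -1
The north coordinate changes by -4 each step: at step 6 it is -23.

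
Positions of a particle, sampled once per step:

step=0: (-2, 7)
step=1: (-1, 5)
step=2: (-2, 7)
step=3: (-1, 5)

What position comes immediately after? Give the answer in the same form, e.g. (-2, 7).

(-2, 7)

The jumps are (+1, -2), (-1, +2), (+1, -2) — a geometric progression with ratio -1.
step 4: (-1, 5) + (-1, +2) → (-2, 7)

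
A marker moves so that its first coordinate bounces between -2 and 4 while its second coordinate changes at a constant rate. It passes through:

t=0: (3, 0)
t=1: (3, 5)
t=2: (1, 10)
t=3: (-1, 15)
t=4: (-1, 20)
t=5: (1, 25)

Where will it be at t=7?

The first coordinate reflects between -2 and 4, moving 2 per step.
  step 6: 1 → 3
  step 7: 3 → 3
The second coordinate changes by +5 each step: at step 7 it is 35.

(3, 35)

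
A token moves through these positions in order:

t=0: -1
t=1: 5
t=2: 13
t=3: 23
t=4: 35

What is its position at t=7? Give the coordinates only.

83

Successive displacements: +6, +8, +10, +12 — each changes by +2.
step 5: 35 + 14 → 49
step 6: 49 + 16 → 65
step 7: 65 + 18 → 83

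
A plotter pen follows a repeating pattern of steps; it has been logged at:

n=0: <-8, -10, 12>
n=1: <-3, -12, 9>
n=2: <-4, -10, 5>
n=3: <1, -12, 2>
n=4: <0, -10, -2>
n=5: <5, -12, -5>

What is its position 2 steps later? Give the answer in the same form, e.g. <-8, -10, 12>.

Step-to-step displacements: <+5, -2, -3>, <-1, +2, -4>, <+5, -2, -3>, <-1, +2, -4>, <+5, -2, -3> — a repeating cycle of length 2.
step 6: apply <-1, +2, -4> → <4, -10, -9>
step 7: apply <+5, -2, -3> → <9, -12, -12>

<9, -12, -12>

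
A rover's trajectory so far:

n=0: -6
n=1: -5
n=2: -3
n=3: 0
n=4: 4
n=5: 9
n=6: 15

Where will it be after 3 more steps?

First differences are +1, +2, +3, +4, +5, +6; their common second difference is +1 (constant acceleration).
step 7: 15 + 7 → 22
step 8: 22 + 8 → 30
step 9: 30 + 9 → 39

39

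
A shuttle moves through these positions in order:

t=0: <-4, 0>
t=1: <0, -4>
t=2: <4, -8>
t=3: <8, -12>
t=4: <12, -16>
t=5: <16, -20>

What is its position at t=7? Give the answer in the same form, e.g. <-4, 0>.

The position changes by <+4, -4> every step.
step 6: <16, -20> + <+4, -4> → <20, -24>
step 7: <20, -24> + <+4, -4> → <24, -28>

<24, -28>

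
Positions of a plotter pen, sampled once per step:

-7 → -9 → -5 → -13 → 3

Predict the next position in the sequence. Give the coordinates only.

-29

The jumps are -2, +4, -8, +16 — a geometric progression with ratio -2.
step 5: 3 − 32 → -29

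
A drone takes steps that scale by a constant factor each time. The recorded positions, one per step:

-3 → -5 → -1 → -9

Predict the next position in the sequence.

Consecutive displacements -2, +4, -8 scale by a factor of -2 each step.
step 4: -9 + 16 → 7

7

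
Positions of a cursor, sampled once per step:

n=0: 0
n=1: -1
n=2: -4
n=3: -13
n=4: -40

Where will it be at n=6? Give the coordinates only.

-364

The jumps are -1, -3, -9, -27 — a geometric progression with ratio 3.
step 5: -40 − 81 → -121
step 6: -121 − 243 → -364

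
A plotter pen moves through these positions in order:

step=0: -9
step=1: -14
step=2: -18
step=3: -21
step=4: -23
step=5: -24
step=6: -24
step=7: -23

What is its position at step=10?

First differences are -5, -4, -3, -2, -1, +0, +1; their common second difference is +1 (constant acceleration).
step 8: -23 + 2 → -21
step 9: -21 + 3 → -18
step 10: -18 + 4 → -14

-14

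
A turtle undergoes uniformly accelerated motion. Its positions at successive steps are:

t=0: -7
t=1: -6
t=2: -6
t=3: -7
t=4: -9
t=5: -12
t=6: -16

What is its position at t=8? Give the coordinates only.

-27

Successive displacements: +1, +0, -1, -2, -3, -4 — each changes by -1.
step 7: -16 − 5 → -21
step 8: -21 − 6 → -27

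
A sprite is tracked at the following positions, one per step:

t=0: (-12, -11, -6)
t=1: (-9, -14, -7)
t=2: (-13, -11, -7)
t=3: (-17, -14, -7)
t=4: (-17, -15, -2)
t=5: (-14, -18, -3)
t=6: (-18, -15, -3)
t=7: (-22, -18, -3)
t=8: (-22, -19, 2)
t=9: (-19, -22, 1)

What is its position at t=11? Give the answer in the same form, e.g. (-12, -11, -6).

Differencing gives (+3, -3, -1), (-4, +3, +0), (-4, -3, +0), (+0, -1, +5), (+3, -3, -1), (-4, +3, +0), (-4, -3, +0), (+0, -1, +5), (+3, -3, -1). This is the pattern (+3, -3, -1), (-4, +3, +0), (-4, -3, +0), (+0, -1, +5) repeated.
step 10: apply (-4, +3, +0) → (-23, -19, 1)
step 11: apply (-4, -3, +0) → (-27, -22, 1)

(-27, -22, 1)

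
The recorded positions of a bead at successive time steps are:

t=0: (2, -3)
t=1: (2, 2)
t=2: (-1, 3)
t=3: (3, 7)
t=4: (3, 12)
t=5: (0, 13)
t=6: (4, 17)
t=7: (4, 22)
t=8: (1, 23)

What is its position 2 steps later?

(5, 32)

Step-to-step displacements: (+0, +5), (-3, +1), (+4, +4), (+0, +5), (-3, +1), (+4, +4), (+0, +5), (-3, +1) — a repeating cycle of length 3.
step 9: apply (+4, +4) → (5, 27)
step 10: apply (+0, +5) → (5, 32)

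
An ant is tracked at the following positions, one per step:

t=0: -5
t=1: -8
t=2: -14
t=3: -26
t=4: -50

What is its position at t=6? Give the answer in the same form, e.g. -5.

Consecutive displacements -3, -6, -12, -24 scale by a factor of 2 each step.
step 5: -50 − 48 → -98
step 6: -98 − 96 → -194

-194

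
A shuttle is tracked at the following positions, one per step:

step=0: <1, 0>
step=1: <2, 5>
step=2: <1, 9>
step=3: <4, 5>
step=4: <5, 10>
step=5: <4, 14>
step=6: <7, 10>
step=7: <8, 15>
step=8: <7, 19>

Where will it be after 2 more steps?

The moves between consecutive positions are <+1, +5>, <-1, +4>, <+3, -4>, <+1, +5>, <-1, +4>, <+3, -4>, <+1, +5>, <-1, +4>; they repeat the 3-cycle [<+1, +5>, <-1, +4>, <+3, -4>].
step 9: apply <+3, -4> → <10, 15>
step 10: apply <+1, +5> → <11, 20>

<11, 20>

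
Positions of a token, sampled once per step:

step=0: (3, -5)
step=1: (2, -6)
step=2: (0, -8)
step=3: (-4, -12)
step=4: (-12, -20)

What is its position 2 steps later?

The jumps are (-1, -1), (-2, -2), (-4, -4), (-8, -8) — a geometric progression with ratio 2.
step 5: (-12, -20) + (-16, -16) → (-28, -36)
step 6: (-28, -36) + (-32, -32) → (-60, -68)

(-60, -68)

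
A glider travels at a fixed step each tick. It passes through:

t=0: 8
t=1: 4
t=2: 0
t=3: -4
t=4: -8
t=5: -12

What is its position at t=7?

Each step adds -4 to the position.
step 6: -12 − 4 → -16
step 7: -16 − 4 → -20

-20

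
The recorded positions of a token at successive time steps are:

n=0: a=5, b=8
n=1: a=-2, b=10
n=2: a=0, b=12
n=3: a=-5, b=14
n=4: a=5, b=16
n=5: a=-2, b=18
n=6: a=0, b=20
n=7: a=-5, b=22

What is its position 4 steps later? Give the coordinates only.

a=-5, b=30

A: cycles through 5, -2, 0, -5 every 4 steps. Step 11 lands at position 3 of the cycle → -5.
B: linear, +2 per step → 30 at step 11.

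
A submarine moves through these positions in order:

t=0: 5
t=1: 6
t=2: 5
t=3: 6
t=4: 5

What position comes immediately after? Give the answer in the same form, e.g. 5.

6

The jumps are +1, -1, +1, -1 — a geometric progression with ratio -1.
step 5: 5 + 1 → 6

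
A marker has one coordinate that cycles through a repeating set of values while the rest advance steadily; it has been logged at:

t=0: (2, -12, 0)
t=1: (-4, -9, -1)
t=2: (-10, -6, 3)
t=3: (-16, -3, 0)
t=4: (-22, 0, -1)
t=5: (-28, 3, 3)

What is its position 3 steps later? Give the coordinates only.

(-46, 12, 3)

First: linear, -6 per step → -46 at step 8.
Second: linear, +3 per step → 12 at step 8.
Third: cycles through 0, -1, 3 every 3 steps. Step 8 lands at position 2 of the cycle → 3.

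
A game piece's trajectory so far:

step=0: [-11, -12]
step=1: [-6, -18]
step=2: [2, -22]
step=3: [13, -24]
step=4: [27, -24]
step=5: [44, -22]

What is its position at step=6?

[64, -18]

Taking differences between consecutive positions: [+5, -6], [+8, -4], [+11, -2], [+14, +0], [+17, +2]. These grow by [+3, +2] each step.
step 6: [44, -22] + [+20, +4] → [64, -18]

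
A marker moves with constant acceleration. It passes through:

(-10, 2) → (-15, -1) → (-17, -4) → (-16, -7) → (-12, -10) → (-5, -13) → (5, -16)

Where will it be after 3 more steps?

Taking differences between consecutive positions: (-5, -3), (-2, -3), (+1, -3), (+4, -3), (+7, -3), (+10, -3). These grow by (+3, +0) each step.
step 7: (5, -16) + (+13, -3) → (18, -19)
step 8: (18, -19) + (+16, -3) → (34, -22)
step 9: (34, -22) + (+19, -3) → (53, -25)

(53, -25)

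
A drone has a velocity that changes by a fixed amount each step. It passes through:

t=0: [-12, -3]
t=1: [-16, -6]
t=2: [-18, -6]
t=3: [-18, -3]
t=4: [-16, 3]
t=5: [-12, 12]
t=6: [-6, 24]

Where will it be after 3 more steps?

Taking differences between consecutive positions: [-4, -3], [-2, +0], [+0, +3], [+2, +6], [+4, +9], [+6, +12]. These grow by [+2, +3] each step.
step 7: [-6, 24] + [+8, +15] → [2, 39]
step 8: [2, 39] + [+10, +18] → [12, 57]
step 9: [12, 57] + [+12, +21] → [24, 78]

[24, 78]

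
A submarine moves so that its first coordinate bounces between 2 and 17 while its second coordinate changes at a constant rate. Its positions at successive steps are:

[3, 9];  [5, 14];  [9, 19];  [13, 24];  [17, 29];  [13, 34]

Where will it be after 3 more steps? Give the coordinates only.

[3, 49]

The first coordinate reflects between 2 and 17, moving 4 per step.
  step 6: 13 → 9
  step 7: 9 → 5
  step 8: 5 → 3
The second coordinate changes by +5 each step: at step 8 it is 49.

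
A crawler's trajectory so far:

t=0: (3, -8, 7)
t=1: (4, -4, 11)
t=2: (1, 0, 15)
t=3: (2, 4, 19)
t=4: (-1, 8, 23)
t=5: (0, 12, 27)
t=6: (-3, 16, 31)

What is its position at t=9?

The moves between consecutive positions are (+1, +4, +4), (-3, +4, +4), (+1, +4, +4), (-3, +4, +4), (+1, +4, +4), (-3, +4, +4); they repeat the 2-cycle [(+1, +4, +4), (-3, +4, +4)].
step 7: apply (+1, +4, +4) → (-2, 20, 35)
step 8: apply (-3, +4, +4) → (-5, 24, 39)
step 9: apply (+1, +4, +4) → (-4, 28, 43)

(-4, 28, 43)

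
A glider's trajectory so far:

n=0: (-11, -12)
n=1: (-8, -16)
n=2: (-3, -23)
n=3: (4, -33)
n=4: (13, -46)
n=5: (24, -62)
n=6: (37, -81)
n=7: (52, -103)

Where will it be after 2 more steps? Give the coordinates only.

(88, -156)

First differences are (+3, -4), (+5, -7), (+7, -10), (+9, -13), (+11, -16), (+13, -19), (+15, -22); their common second difference is (+2, -3) (constant acceleration).
step 8: (52, -103) + (+17, -25) → (69, -128)
step 9: (69, -128) + (+19, -28) → (88, -156)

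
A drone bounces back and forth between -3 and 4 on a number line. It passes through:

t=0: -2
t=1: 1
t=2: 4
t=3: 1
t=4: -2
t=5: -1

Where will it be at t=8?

The value travels 3 per step and bounces off the walls at -3 and 4.
  step 6: -1 → 2
  step 7: 2 → 3
  step 8: 3 → 0

0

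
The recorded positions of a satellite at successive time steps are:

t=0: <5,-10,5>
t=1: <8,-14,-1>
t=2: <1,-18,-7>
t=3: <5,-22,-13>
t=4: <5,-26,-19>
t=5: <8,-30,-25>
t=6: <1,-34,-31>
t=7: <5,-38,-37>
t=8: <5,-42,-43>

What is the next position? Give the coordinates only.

<8,-46,-49>

First: cycles through 5, 8, 1, 5 every 4 steps. Step 9 lands at position 1 of the cycle → 8.
Second: linear, -4 per step → -46 at step 9.
Third: linear, -6 per step → -49 at step 9.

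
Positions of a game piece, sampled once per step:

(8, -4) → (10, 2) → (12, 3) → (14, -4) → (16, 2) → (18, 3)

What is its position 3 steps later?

The first coordinate changes by +2 each step, so at step 8 it is 8 + 8·(2) = 24.
The second coordinate repeats the cycle [-4, 2, 3] with period 3; step 8 mod 3 = 2, giving 3.

(24, 3)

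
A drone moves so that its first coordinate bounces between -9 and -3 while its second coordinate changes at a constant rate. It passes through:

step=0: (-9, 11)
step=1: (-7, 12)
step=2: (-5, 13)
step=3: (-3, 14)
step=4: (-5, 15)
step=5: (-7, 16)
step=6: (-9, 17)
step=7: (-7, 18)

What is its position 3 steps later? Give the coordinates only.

(-5, 21)

The first coordinate travels 2 per step and bounces off the walls at -9 and -3.
  step 8: -7 → -5
  step 9: -5 → -3
  step 10: -3 → -5
The second coordinate changes by +1 each step: at step 10 it is 21.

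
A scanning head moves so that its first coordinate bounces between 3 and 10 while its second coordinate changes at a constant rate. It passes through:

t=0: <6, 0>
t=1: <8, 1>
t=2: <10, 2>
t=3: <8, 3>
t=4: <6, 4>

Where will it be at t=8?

The first coordinate travels 2 per step and bounces off the walls at 3 and 10.
  step 5: 6 → 4
  step 6: 4 → 4
  step 7: 4 → 6
  step 8: 6 → 8
The second coordinate changes by +1 each step: at step 8 it is 8.

<8, 8>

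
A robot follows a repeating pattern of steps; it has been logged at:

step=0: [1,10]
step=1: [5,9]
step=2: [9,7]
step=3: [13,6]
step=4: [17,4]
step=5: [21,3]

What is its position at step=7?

Differencing gives [+4,-1], [+4,-2], [+4,-1], [+4,-2], [+4,-1]. This is the pattern [+4,-1], [+4,-2] repeated.
step 6: apply [+4,-2] → [25,1]
step 7: apply [+4,-1] → [29,0]

[29,0]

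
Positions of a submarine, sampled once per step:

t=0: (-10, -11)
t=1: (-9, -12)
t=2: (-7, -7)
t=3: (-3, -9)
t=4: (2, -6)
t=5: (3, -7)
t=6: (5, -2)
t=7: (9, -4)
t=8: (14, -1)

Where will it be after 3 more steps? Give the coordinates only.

(21, 1)

Step-to-step displacements: (+1, -1), (+2, +5), (+4, -2), (+5, +3), (+1, -1), (+2, +5), (+4, -2), (+5, +3) — a repeating cycle of length 4.
step 9: apply (+1, -1) → (15, -2)
step 10: apply (+2, +5) → (17, 3)
step 11: apply (+4, -2) → (21, 1)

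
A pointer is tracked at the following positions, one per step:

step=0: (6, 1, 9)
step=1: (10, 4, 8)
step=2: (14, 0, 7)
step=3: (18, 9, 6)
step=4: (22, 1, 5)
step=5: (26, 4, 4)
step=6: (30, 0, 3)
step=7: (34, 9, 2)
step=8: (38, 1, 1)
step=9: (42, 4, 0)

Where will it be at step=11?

The first coordinate changes by +4 each step, so at step 11 it is 6 + 11·(4) = 50.
The second coordinate repeats the cycle [1, 4, 0, 9] with period 4; step 11 mod 4 = 3, giving 9.
The third coordinate changes by -1 each step, so at step 11 it is 9 + 11·(-1) = -2.

(50, 9, -2)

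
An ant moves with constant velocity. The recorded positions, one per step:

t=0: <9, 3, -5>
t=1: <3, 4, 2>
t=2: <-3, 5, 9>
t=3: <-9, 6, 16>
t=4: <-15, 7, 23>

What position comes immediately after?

The position changes by <-6, +1, +7> every step.
step 5: <-15, 7, 23> + <-6, +1, +7> → <-21, 8, 30>

<-21, 8, 30>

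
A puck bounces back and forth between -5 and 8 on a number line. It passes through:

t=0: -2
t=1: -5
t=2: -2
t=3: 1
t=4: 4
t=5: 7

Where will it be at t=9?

-3

The value reflects between -5 and 8, moving 3 per step.
  step 6: 7 → 6
  step 7: 6 → 3
  step 8: 3 → 0
  step 9: 0 → -3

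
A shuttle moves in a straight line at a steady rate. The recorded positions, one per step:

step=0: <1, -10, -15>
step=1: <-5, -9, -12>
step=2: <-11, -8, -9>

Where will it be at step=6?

<-35, -4, 3>

The position changes by <-6, +1, +3> every step.
step 3: <-11, -8, -9> + <-6, +1, +3> → <-17, -7, -6>
step 4: <-17, -7, -6> + <-6, +1, +3> → <-23, -6, -3>
step 5: <-23, -6, -3> + <-6, +1, +3> → <-29, -5, 0>
step 6: <-29, -5, 0> + <-6, +1, +3> → <-35, -4, 3>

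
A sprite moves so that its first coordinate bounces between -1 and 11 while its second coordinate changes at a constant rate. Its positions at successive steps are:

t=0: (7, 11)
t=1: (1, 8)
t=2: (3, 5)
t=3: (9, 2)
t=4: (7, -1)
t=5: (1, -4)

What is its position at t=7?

The first coordinate travels 6 per step and bounces off the walls at -1 and 11.
  step 6: 1 → 3
  step 7: 3 → 9
The second coordinate changes by -3 each step: at step 7 it is -10.

(9, -10)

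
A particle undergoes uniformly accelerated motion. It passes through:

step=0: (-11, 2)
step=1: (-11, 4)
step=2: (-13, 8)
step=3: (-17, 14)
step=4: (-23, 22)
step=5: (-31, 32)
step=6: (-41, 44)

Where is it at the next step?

Taking differences between consecutive positions: (+0, +2), (-2, +4), (-4, +6), (-6, +8), (-8, +10), (-10, +12). These grow by (-2, +2) each step.
step 7: (-41, 44) + (-12, +14) → (-53, 58)

(-53, 58)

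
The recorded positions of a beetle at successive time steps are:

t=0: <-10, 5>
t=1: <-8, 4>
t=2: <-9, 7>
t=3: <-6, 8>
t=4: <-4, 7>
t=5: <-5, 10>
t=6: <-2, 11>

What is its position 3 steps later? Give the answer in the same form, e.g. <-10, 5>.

<2, 14>

The moves between consecutive positions are <+2, -1>, <-1, +3>, <+3, +1>, <+2, -1>, <-1, +3>, <+3, +1>; they repeat the 3-cycle [<+2, -1>, <-1, +3>, <+3, +1>].
step 7: apply <+2, -1> → <0, 10>
step 8: apply <-1, +3> → <-1, 13>
step 9: apply <+3, +1> → <2, 14>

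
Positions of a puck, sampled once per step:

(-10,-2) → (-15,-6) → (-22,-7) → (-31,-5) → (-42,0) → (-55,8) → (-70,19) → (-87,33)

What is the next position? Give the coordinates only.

(-106,50)

Successive displacements: (-5,-4), (-7,-1), (-9,+2), (-11,+5), (-13,+8), (-15,+11), (-17,+14) — each changes by (-2,+3).
step 8: (-87,33) + (-19,+17) → (-106,50)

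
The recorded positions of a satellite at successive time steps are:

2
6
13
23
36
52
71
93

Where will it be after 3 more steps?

177

Successive displacements: +4, +7, +10, +13, +16, +19, +22 — each changes by +3.
step 8: 93 + 25 → 118
step 9: 118 + 28 → 146
step 10: 146 + 31 → 177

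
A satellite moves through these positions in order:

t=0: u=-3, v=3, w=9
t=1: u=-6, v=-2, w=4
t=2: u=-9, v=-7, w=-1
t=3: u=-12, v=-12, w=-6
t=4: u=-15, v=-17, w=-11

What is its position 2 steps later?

Constant displacement of (-3, -5, -5) per step.
step 5: u=-15, v=-17, w=-11 + (-3, -5, -5) → u=-18, v=-22, w=-16
step 6: u=-18, v=-22, w=-16 + (-3, -5, -5) → u=-21, v=-27, w=-21

u=-21, v=-27, w=-21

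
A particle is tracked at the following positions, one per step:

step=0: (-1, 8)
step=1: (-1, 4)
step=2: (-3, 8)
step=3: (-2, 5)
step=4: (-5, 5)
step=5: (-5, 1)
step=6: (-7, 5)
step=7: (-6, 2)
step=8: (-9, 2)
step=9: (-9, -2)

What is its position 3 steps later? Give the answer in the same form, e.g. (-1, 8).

Differencing gives (+0, -4), (-2, +4), (+1, -3), (-3, +0), (+0, -4), (-2, +4), (+1, -3), (-3, +0), (+0, -4). This is the pattern (+0, -4), (-2, +4), (+1, -3), (-3, +0) repeated.
step 10: apply (-2, +4) → (-11, 2)
step 11: apply (+1, -3) → (-10, -1)
step 12: apply (-3, +0) → (-13, -1)

(-13, -1)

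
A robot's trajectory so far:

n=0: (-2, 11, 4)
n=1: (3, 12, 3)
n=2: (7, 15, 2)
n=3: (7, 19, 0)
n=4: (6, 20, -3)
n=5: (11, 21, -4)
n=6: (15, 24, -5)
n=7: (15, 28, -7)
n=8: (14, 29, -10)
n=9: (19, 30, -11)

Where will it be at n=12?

Step-to-step displacements: (+5, +1, -1), (+4, +3, -1), (+0, +4, -2), (-1, +1, -3), (+5, +1, -1), (+4, +3, -1), (+0, +4, -2), (-1, +1, -3), (+5, +1, -1) — a repeating cycle of length 4.
step 10: apply (+4, +3, -1) → (23, 33, -12)
step 11: apply (+0, +4, -2) → (23, 37, -14)
step 12: apply (-1, +1, -3) → (22, 38, -17)

(22, 38, -17)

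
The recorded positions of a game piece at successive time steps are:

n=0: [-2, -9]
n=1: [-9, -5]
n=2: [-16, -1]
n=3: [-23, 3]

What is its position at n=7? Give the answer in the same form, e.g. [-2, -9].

Constant displacement of [-7, +4] per step.
step 4: [-23, 3] + [-7, +4] → [-30, 7]
step 5: [-30, 7] + [-7, +4] → [-37, 11]
step 6: [-37, 11] + [-7, +4] → [-44, 15]
step 7: [-44, 15] + [-7, +4] → [-51, 19]

[-51, 19]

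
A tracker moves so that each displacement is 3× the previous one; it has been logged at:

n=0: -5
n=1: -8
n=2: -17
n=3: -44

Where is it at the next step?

Consecutive displacements -3, -9, -27 scale by a factor of 3 each step.
step 4: -44 − 81 → -125

-125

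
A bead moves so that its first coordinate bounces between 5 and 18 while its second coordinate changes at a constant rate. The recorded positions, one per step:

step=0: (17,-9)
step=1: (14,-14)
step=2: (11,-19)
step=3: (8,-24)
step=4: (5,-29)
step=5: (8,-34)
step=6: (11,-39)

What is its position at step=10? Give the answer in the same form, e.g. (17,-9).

(13,-59)

The first coordinate reflects between 5 and 18, moving 3 per step.
  step 7: 11 → 14
  step 8: 14 → 17
  step 9: 17 → 16
  step 10: 16 → 13
The second coordinate changes by -5 each step: at step 10 it is -59.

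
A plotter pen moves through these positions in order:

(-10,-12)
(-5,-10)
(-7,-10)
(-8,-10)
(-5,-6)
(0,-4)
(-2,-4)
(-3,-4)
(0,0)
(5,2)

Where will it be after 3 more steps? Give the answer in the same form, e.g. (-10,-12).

Differencing gives (+5,+2), (-2,+0), (-1,+0), (+3,+4), (+5,+2), (-2,+0), (-1,+0), (+3,+4), (+5,+2). This is the pattern (+5,+2), (-2,+0), (-1,+0), (+3,+4) repeated.
step 10: apply (-2,+0) → (3,2)
step 11: apply (-1,+0) → (2,2)
step 12: apply (+3,+4) → (5,6)

(5,6)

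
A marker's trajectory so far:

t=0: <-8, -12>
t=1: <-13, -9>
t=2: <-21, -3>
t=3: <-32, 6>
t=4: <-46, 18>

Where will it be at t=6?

<-83, 51>

Taking differences between consecutive positions: <-5, +3>, <-8, +6>, <-11, +9>, <-14, +12>. These grow by <-3, +3> each step.
step 5: <-46, 18> + <-17, +15> → <-63, 33>
step 6: <-63, 33> + <-20, +18> → <-83, 51>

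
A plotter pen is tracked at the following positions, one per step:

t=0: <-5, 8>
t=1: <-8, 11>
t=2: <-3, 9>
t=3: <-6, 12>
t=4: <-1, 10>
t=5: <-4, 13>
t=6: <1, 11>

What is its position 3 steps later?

<0, 15>

Step-to-step displacements: <-3, +3>, <+5, -2>, <-3, +3>, <+5, -2>, <-3, +3>, <+5, -2> — a repeating cycle of length 2.
step 7: apply <-3, +3> → <-2, 14>
step 8: apply <+5, -2> → <3, 12>
step 9: apply <-3, +3> → <0, 15>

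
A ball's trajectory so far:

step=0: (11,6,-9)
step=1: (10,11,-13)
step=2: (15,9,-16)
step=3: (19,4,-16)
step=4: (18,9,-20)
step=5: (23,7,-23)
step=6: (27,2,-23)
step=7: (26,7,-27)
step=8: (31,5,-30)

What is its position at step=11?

Differencing gives (-1,+5,-4), (+5,-2,-3), (+4,-5,+0), (-1,+5,-4), (+5,-2,-3), (+4,-5,+0), (-1,+5,-4), (+5,-2,-3). This is the pattern (-1,+5,-4), (+5,-2,-3), (+4,-5,+0) repeated.
step 9: apply (+4,-5,+0) → (35,0,-30)
step 10: apply (-1,+5,-4) → (34,5,-34)
step 11: apply (+5,-2,-3) → (39,3,-37)

(39,3,-37)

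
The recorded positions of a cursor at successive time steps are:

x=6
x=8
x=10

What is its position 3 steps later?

x=16

The position changes by +2 every step.
step 3: 10 + 2 → x=12
step 4: 12 + 2 → x=14
step 5: 14 + 2 → x=16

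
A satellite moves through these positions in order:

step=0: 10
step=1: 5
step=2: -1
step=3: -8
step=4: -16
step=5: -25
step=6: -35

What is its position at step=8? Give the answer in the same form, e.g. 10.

-58

Taking differences between consecutive positions: -5, -6, -7, -8, -9, -10. These grow by -1 each step.
step 7: -35 − 11 → -46
step 8: -46 − 12 → -58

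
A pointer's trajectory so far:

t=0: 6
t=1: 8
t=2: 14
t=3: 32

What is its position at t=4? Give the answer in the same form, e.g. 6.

86

Consecutive displacements +2, +6, +18 scale by a factor of 3 each step.
step 4: 32 + 54 → 86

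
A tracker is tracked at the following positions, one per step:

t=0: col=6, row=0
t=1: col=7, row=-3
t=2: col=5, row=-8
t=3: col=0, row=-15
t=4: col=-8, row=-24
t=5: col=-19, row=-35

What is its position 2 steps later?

col=-50, row=-63

First differences are (+1, -3), (-2, -5), (-5, -7), (-8, -9), (-11, -11); their common second difference is (-3, -2) (constant acceleration).
step 6: col=-19, row=-35 + (-14, -13) → col=-33, row=-48
step 7: col=-33, row=-48 + (-17, -15) → col=-50, row=-63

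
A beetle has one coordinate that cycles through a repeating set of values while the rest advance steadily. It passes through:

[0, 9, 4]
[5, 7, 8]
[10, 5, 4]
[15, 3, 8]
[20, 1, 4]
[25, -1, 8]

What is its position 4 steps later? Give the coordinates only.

First: linear, +5 per step → 45 at step 9.
Second: linear, -2 per step → -9 at step 9.
Third: cycles through 4, 8 every 2 steps. Step 9 lands at position 1 of the cycle → 8.

[45, -9, 8]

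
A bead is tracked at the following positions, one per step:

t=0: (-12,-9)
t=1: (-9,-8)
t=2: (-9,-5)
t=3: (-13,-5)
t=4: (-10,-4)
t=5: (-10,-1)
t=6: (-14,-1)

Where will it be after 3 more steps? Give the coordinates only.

The moves between consecutive positions are (+3,+1), (+0,+3), (-4,+0), (+3,+1), (+0,+3), (-4,+0); they repeat the 3-cycle [(+3,+1), (+0,+3), (-4,+0)].
step 7: apply (+3,+1) → (-11,0)
step 8: apply (+0,+3) → (-11,3)
step 9: apply (-4,+0) → (-15,3)

(-15,3)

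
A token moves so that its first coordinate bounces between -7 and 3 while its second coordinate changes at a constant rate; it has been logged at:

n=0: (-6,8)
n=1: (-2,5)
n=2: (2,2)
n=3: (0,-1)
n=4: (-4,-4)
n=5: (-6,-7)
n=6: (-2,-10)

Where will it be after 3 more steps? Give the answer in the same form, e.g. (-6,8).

(-4,-19)

The first coordinate reflects between -7 and 3, moving 4 per step.
  step 7: -2 → 2
  step 8: 2 → 0
  step 9: 0 → -4
The second coordinate changes by -3 each step: at step 9 it is -19.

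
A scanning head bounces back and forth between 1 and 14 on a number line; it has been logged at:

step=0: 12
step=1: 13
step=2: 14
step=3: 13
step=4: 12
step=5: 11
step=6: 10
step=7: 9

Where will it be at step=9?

The value travels 1 per step and bounces off the walls at 1 and 14.
  step 8: 9 → 8
  step 9: 8 → 7

7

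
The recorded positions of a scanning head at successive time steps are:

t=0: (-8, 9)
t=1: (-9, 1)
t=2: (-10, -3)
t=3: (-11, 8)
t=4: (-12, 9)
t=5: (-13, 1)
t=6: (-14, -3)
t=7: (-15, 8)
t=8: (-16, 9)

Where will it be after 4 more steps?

(-20, 9)

The first coordinate changes by -1 each step, so at step 12 it is -8 + 12·(-1) = -20.
The second coordinate repeats the cycle [9, 1, -3, 8] with period 4; step 12 mod 4 = 0, giving 9.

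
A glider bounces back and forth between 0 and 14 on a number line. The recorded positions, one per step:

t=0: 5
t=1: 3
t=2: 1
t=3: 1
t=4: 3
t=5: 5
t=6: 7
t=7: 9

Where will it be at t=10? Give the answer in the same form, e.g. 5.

13

The value reflects between 0 and 14, moving 2 per step.
  step 8: 9 → 11
  step 9: 11 → 13
  step 10: 13 → 13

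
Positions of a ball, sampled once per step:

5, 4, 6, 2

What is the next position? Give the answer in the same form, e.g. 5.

Consecutive displacements -1, +2, -4 scale by a factor of -2 each step.
step 4: 2 + 8 → 10

10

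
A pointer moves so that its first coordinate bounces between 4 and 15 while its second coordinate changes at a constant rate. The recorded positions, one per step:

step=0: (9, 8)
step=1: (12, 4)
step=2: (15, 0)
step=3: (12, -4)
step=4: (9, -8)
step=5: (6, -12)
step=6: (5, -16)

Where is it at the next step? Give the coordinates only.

(8, -20)

The first coordinate reflects between 4 and 15, moving 3 per step.
  step 7: 5 → 8
The second coordinate changes by -4 each step: at step 7 it is -20.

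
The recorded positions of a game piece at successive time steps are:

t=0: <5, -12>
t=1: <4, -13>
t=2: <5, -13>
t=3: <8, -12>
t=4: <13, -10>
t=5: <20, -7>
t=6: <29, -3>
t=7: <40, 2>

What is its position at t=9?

<68, 15>

Taking differences between consecutive positions: <-1, -1>, <+1, +0>, <+3, +1>, <+5, +2>, <+7, +3>, <+9, +4>, <+11, +5>. These grow by <+2, +1> each step.
step 8: <40, 2> + <+13, +6> → <53, 8>
step 9: <53, 8> + <+15, +7> → <68, 15>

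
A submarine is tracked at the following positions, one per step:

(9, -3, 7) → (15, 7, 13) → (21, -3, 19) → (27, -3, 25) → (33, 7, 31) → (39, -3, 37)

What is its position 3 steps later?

(57, -3, 55)

First: linear, +6 per step → 57 at step 8.
Second: cycles through -3, 7, -3 every 3 steps. Step 8 lands at position 2 of the cycle → -3.
Third: linear, +6 per step → 55 at step 8.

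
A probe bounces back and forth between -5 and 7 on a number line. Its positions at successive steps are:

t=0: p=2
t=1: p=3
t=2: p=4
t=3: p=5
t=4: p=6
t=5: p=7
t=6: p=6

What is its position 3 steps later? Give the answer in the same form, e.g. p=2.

p=3

The value travels 1 per step and bounces off the walls at -5 and 7.
  step 7: 6 → 5
  step 8: 5 → 4
  step 9: 4 → 3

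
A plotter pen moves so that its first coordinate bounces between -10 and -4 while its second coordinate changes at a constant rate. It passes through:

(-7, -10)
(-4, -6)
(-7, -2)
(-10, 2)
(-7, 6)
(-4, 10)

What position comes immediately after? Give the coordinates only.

(-7, 14)

The first coordinate travels 3 per step and bounces off the walls at -10 and -4.
  step 6: -4 → -7
The second coordinate changes by +4 each step: at step 6 it is 14.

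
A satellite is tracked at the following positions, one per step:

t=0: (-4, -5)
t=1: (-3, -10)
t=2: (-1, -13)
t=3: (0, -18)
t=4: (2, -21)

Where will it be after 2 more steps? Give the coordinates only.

(5, -29)

The moves between consecutive positions are (+1, -5), (+2, -3), (+1, -5), (+2, -3); they repeat the 2-cycle [(+1, -5), (+2, -3)].
step 5: apply (+1, -5) → (3, -26)
step 6: apply (+2, -3) → (5, -29)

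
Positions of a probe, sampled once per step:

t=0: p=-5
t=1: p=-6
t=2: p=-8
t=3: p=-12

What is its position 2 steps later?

p=-36

The jumps are -1, -2, -4 — a geometric progression with ratio 2.
step 4: -12 − 8 → p=-20
step 5: -20 − 16 → p=-36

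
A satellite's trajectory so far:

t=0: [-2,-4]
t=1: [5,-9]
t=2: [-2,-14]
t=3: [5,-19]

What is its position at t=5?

The first coordinate repeats the cycle [-2, 5] with period 2; step 5 mod 2 = 1, giving 5.
The second coordinate changes by -5 each step, so at step 5 it is -4 + 5·(-5) = -29.

[5,-29]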